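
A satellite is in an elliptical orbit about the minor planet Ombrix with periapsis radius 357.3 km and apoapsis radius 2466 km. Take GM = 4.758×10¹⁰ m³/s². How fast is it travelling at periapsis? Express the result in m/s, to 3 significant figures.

v ≈ 482 m/s

Semi-major axis a = (r_p + r_a)/2 = 1411.7 km = 1.412×10⁶ m.
Vis-viva: v² = μ(2/r − 1/a) = 4.758×10¹⁰ × (5.598×10⁻⁶ − 7.084×10⁻⁷) = 2.326×10⁵ m²/s².
v = 482.3 m/s.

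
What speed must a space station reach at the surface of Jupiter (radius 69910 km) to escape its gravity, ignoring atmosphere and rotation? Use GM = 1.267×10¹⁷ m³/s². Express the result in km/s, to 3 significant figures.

r = R = 6.991×10⁷ m.
Escape speed v_esc = √(2μ/r) = √(2 × 1.267×10¹⁷ / 6.991×10⁷) = √(3.625×10⁹) = 60210 m/s.
= 60.21 km/s.

v_esc ≈ 60.2 km/s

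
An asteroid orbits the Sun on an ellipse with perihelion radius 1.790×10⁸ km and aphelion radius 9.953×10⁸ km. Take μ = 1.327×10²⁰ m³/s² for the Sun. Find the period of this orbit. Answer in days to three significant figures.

T ≈ 2840 days

Semi-major axis a = (r_p + r_a)/2 = (1.7900×10⁸ + 9.9530×10⁸)/2 = 5.8715×10⁸ km = 5.872×10¹¹ m.
By Kepler's third law T = 2π√(a³/μ) = 2π × 3.906×10⁷ = 2.454×10⁸ s.
= 2840 days.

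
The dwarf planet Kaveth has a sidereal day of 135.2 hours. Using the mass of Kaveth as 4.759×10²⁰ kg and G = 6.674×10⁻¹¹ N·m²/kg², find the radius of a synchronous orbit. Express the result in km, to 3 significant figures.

μ = GM = 6.674×10⁻¹¹ × 4.759×10²⁰ = 3.176×10¹⁰ m³/s².
T = 135.2 hours = 4.867×10⁵ s.
A synchronous orbit has period T, so by Kepler's third law a = (μT²/4π²)^(1/3).
μT²/4π² = 3.176×10¹⁰ × (4.867×10⁵)² / 39.48 = 1.906×10²⁰ m³.
a = 5.755×10⁶ m = 5754.8 km.

r_sync ≈ 5750 km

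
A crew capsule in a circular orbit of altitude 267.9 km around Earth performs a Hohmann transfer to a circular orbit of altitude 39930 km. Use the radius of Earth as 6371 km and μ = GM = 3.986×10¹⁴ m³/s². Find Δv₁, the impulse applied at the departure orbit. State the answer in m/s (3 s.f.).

Δv ≈ 2500 m/s

r₁ = 6371 + 267.9 = 6638.9 km = 6.6389×10⁶ m.
r₂ = 6371 + 39930 = 46301 km = 4.6301×10⁷ m.
Transfer ellipse a_t = (r₁ + r₂)/2 = 2.647×10⁷ m.
At r₁: circular v_c1 = √(μ/r₁) = 7749 m/s; transfer-perigee v_p = √[μ(2/r₁ − 1/a_t)] = 10250 m/s.
Δv₁ = v_p − v_c1 = 2499 m/s.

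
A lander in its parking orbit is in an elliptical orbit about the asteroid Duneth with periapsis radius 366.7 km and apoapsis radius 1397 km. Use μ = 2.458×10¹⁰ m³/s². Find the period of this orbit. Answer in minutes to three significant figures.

T ≈ 553 minutes

Semi-major axis a = (r_p + r_a)/2 = (366.70 + 1397.0)/2 = 881.85 km = 8.818×10⁵ m.
By Kepler's third law T = 2π√(a³/μ) = 2π × 5.282×10³ = 3.319×10⁴ s.
= 553.1 minutes.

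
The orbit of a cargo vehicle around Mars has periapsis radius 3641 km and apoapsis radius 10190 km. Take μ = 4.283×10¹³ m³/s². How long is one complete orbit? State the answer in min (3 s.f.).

T ≈ 291 min

Semi-major axis a = (r_p + r_a)/2 = (3641.0 + 10190)/2 = 6915.5 km = 6.916×10⁶ m.
By Kepler's third law T = 2π√(a³/μ) = 2π × 2.779×10³ = 1.746×10⁴ s.
= 291.0 min.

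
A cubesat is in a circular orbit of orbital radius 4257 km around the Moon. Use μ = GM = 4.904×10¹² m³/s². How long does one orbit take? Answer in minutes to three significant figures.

r = 4257 km = 4.257×10⁶ m.
Kepler's third law: T = 2π√(r³/μ) = 2π√((4.257×10⁶)³ / 4.904×10¹²).
r³/μ = 1.573×10⁷ s², so T = 2π × 3.966×10³ = 2.492×10⁴ s.
Converting: 2.492×10⁴ s ÷ 60.00 = 415.3 minutes.

T ≈ 415 minutes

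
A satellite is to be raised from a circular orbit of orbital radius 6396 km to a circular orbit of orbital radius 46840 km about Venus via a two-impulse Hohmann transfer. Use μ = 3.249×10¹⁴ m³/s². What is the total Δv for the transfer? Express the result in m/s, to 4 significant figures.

r₁ = 6396 km = 6.396×10⁶ m.
r₂ = 46840 km = 4.684×10⁷ m.
Transfer ellipse a_t = (r₁ + r₂)/2 = 2.662×10⁷ m.
At r₁: circular v_c1 = √(μ/r₁) = 7127 m/s; transfer-periapsis v_p = √[μ(2/r₁ − 1/a_t)] = 9455 m/s.
Δv₁ = v_p − v_c1 = 2327 m/s.
At r₂: circular v_c2 = √(μ/r₂) = 2634 m/s; transfer-apoapsis v_a = √[μ(2/r₂ − 1/a_t)] = 1291 m/s.
Δv₂ = v_c2 − v_a = 1343 m/s.
Total Δv = Δv₁ + Δv₂ = 3670 m/s.

Δv_total ≈ 3670 m/s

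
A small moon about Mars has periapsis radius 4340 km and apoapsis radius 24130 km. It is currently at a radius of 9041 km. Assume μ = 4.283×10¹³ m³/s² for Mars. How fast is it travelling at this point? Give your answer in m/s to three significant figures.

Semi-major axis a = (r_p + r_a)/2 = 14235 km = 1.424×10⁷ m.
Vis-viva: v² = μ(2/r − 1/a) = 4.283×10¹³ × (2.212×10⁻⁷ − 7.025×10⁻⁸) = 6.466×10⁶ m²/s².
v = 2543 m/s.

v ≈ 2540 m/s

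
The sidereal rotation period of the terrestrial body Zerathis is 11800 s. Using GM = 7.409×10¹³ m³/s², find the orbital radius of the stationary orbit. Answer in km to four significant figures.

A synchronous orbit has period T, so by Kepler's third law a = (μT²/4π²)^(1/3).
μT²/4π² = 7.409×10¹³ × (1.180×10⁴)² / 39.48 = 2.613×10²⁰ m³.
a = 6.393×10⁶ m = 6393.2 km.

r_sync ≈ 6393 km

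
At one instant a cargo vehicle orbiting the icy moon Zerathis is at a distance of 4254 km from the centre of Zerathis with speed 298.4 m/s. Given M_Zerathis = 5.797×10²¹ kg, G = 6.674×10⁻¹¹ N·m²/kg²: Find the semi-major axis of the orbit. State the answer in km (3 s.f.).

μ = GM = 6.674×10⁻¹¹ × 5.797×10²¹ = 3.869×10¹¹ m³/s².
r = 4.254×10⁶ m.
Vis-viva rearranged: 1/a = 2/r − v²/μ = 4.701×10⁻⁷ − 2.301×10⁻⁷ = 2.400×10⁻⁷ m⁻¹.
a = 4.167×10⁶ m = 4166.7 km.

a ≈ 4170 km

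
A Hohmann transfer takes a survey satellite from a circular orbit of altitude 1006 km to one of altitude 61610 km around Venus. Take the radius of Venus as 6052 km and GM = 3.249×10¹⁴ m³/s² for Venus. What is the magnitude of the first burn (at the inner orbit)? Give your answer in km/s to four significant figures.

Δv ≈ 2.346 km/s

r₁ = 6052 + 1006 = 7058.0 km = 7.0580×10⁶ m.
r₂ = 6052 + 61610 = 67662 km = 6.7662×10⁷ m.
Transfer ellipse a_t = (r₁ + r₂)/2 = 3.736×10⁷ m.
At r₁: circular v_c1 = √(μ/r₁) = 6785 m/s; transfer-periapsis v_p = √[μ(2/r₁ − 1/a_t)] = 9131 m/s.
Δv₁ = v_p − v_c1 = 2346 m/s.
= 2.346 km/s.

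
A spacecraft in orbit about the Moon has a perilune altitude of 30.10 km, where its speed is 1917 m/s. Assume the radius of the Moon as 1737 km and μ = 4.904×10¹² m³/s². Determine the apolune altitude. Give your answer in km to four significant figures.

apolune altitude ≈ 1726 km

r_p = 1737 + 30.10 = 1767.1 km = 1.767×10⁶ m.
Specific energy ε = v²/2 − μ/r = -9.377×10⁵ J/kg, so a = −μ/(2ε) = 2.615×10⁶ m.
The apsides satisfy r_p + r_a = 2a, so the apolune radius is 2a − r_p = 3.463×10⁶ m = 3462.6 km.
Apolune altitude = 3462.6 − 1737 = 1725.6 km.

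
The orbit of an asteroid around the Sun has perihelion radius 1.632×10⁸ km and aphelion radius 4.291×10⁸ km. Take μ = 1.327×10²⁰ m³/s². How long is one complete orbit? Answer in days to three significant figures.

Semi-major axis a = (r_p + r_a)/2 = (1.6320×10⁸ + 4.2910×10⁸)/2 = 2.9615×10⁸ km = 2.962×10¹¹ m.
By Kepler's third law T = 2π√(a³/μ) = 2π × 1.399×10⁷ = 8.790×10⁷ s.
= 1017 days.

T ≈ 1020 days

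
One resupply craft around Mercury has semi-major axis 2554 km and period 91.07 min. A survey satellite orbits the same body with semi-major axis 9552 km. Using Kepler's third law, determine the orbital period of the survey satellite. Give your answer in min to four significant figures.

Kepler's third law: T² ∝ a³, so T₂ = T₁ (a₂/a₁)^(3/2).
a₂/a₁ = 3.740, (a₂/a₁)^(3/2) = 7.233.
T₂ = 91.07 × 7.233 = 658.7 min.

T₂ ≈ 658.7 min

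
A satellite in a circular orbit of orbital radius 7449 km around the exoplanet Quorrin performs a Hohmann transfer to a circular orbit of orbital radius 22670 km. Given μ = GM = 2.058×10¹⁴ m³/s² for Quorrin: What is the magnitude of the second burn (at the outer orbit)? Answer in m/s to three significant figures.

r₁ = 7449 km = 7.449×10⁶ m.
r₂ = 22670 km = 2.267×10⁷ m.
Transfer ellipse a_t = (r₁ + r₂)/2 = 1.506×10⁷ m.
At r₁: circular v_c1 = √(μ/r₁) = 5256 m/s; transfer-periapsis v_p = √[μ(2/r₁ − 1/a_t)] = 6449 m/s.
At r₂: circular v_c2 = √(μ/r₂) = 3013 m/s; transfer-apoapsis v_a = √[μ(2/r₂ − 1/a_t)] = 2119 m/s.
Δv₂ = v_c2 − v_a = 893.9 m/s.

Δv ≈ 894 m/s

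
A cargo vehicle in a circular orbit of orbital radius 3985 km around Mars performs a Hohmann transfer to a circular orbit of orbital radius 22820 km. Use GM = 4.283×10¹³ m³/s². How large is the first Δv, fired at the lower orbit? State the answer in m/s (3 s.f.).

Δv ≈ 999 m/s

r₁ = 3985 km = 3.985×10⁶ m.
r₂ = 22820 km = 2.282×10⁷ m.
Transfer ellipse a_t = (r₁ + r₂)/2 = 1.340×10⁷ m.
At r₁: circular v_c1 = √(μ/r₁) = 3278 m/s; transfer-periapsis v_p = √[μ(2/r₁ − 1/a_t)] = 4278 m/s.
Δv₁ = v_p − v_c1 = 999.5 m/s.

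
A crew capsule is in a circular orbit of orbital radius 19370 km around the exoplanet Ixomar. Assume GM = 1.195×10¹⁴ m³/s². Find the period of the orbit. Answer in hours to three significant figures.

T ≈ 13.6 hours

r = 19370 km = 1.937×10⁷ m.
Kepler's third law: T = 2π√(r³/μ) = 2π√((1.937×10⁷)³ / 1.195×10¹⁴).
r³/μ = 6.082×10⁷ s², so T = 2π × 7.798×10³ = 4.900×10⁴ s.
Converting: 4.900×10⁴ s ÷ 3600 = 13.61 hours.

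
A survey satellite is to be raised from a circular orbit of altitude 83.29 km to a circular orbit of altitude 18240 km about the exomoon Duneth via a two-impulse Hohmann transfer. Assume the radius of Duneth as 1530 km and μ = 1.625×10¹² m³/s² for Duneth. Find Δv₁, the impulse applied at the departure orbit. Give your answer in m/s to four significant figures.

r₁ = 1530 + 83.29 = 1613.3 km = 1.6133×10⁶ m.
r₂ = 1530 + 18240 = 19770 km = 1.9770×10⁷ m.
Transfer ellipse a_t = (r₁ + r₂)/2 = 1.069×10⁷ m.
At r₁: circular v_c1 = √(μ/r₁) = 1004 m/s; transfer-periapsis v_p = √[μ(2/r₁ − 1/a_t)] = 1365 m/s.
Δv₁ = v_p − v_c1 = 361.1 m/s.

Δv ≈ 361.1 m/s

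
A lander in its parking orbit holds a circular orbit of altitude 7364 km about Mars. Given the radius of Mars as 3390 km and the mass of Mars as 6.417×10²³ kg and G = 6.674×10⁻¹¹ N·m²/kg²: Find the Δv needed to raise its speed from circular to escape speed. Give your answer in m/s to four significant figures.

μ = GM = 6.674×10⁻¹¹ × 6.417×10²³ = 4.283×10¹³ m³/s².
r = 3390 + 7364 = 10754 km = 1.0754×10⁷ m.
Circular speed v_c = √(μ/r) = 1996 m/s.
Escape speed v_esc = √(2μ/r) = √2 × v_c = 2822 m/s.
Δv = v_esc − v_c = 826.6 m/s.

Δv ≈ 826.6 m/s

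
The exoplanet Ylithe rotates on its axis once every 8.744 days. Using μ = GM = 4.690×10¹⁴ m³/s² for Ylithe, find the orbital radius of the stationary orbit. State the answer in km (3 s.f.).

T = 8.744 days = 7.555×10⁵ s.
A synchronous orbit has period T, so by Kepler's third law a = (μT²/4π²)^(1/3).
μT²/4π² = 4.690×10¹⁴ × (7.555×10⁵)² / 39.48 = 6.780×10²⁴ m³.
a = 1.893×10⁸ m = 1.8927×10⁵ km.

r_sync ≈ 1.89×10⁵ km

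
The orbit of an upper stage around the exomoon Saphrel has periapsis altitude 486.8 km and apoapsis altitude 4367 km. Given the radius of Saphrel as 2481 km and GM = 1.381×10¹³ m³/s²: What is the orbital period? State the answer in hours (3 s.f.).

r_p = 2481 + 486.8 = 2967.8 km = 2.9678×10⁶ m.
r_a = 2481 + 4367 = 6848.0 km = 6.8480×10⁶ m.
Semi-major axis a = (r_p + r_a)/2 = (2967.8 + 6848.0)/2 = 4907.9 km = 4.908×10⁶ m.
By Kepler's third law T = 2π√(a³/μ) = 2π × 2.926×10³ = 1.838×10⁴ s.
= 5.107 hours.

T ≈ 5.11 hours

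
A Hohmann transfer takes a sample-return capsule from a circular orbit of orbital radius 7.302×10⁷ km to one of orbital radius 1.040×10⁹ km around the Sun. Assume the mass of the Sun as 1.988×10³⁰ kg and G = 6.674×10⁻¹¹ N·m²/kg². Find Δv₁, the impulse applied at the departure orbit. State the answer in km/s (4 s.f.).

Δv ≈ 15.65 km/s

μ = GM = 6.674×10⁻¹¹ × 1.988×10³⁰ = 1.327×10²⁰ m³/s².
r₁ = 7.302×10⁷ km = 7.302×10¹⁰ m.
r₂ = 1.040×10⁹ km = 1.040×10¹² m.
Transfer ellipse a_t = (r₁ + r₂)/2 = 5.565×10¹¹ m.
At r₁: circular v_c1 = √(μ/r₁) = 42630 m/s; transfer-perihelion v_p = √[μ(2/r₁ − 1/a_t)] = 58270 m/s.
Δv₁ = v_p − v_c1 = 15650 m/s.
= 15.65 km/s.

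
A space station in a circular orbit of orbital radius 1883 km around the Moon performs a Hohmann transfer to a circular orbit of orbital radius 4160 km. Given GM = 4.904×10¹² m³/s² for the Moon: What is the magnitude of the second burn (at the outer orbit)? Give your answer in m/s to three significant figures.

r₁ = 1883 km = 1.883×10⁶ m.
r₂ = 4160 km = 4.160×10⁶ m.
Transfer ellipse a_t = (r₁ + r₂)/2 = 3.022×10⁶ m.
At r₁: circular v_c1 = √(μ/r₁) = 1614 m/s; transfer-perilune v_p = √[μ(2/r₁ − 1/a_t)] = 1894 m/s.
At r₂: circular v_c2 = √(μ/r₂) = 1086 m/s; transfer-apolune v_a = √[μ(2/r₂ − 1/a_t)] = 857.1 m/s.
Δv₂ = v_c2 − v_a = 228.6 m/s.

Δv ≈ 229 m/s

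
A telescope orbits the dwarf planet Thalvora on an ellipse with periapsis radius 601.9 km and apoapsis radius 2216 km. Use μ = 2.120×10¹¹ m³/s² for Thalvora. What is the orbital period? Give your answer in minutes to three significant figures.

Semi-major axis a = (r_p + r_a)/2 = (601.90 + 2216.0)/2 = 1409.0 km = 1.409×10⁶ m.
By Kepler's third law T = 2π√(a³/μ) = 2π × 3.632×10³ = 2.282×10⁴ s.
= 380.4 minutes.

T ≈ 380 minutes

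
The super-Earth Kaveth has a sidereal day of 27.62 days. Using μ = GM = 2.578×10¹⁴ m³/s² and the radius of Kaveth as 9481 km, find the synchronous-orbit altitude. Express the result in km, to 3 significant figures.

T = 27.62 days = 2.386×10⁶ s.
A synchronous orbit has period T, so by Kepler's third law a = (μT²/4π²)^(1/3).
μT²/4π² = 2.578×10¹⁴ × (2.386×10⁶)² / 39.48 = 3.719×10²⁵ m³.
a = 3.338×10⁸ m = 3.3378×10⁵ km.
Altitude h = a − R = 3.3378×10⁵ − 9481 = 3.2430×10⁵ km.

h_sync ≈ 3.24×10⁵ km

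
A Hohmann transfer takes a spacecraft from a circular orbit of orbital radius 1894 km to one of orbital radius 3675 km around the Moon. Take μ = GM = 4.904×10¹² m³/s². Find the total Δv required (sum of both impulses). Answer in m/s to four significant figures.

Δv_total ≈ 441.9 m/s

r₁ = 1894 km = 1.894×10⁶ m.
r₂ = 3675 km = 3.675×10⁶ m.
Transfer ellipse a_t = (r₁ + r₂)/2 = 2.784×10⁶ m.
At r₁: circular v_c1 = √(μ/r₁) = 1609 m/s; transfer-perilune v_p = √[μ(2/r₁ − 1/a_t)] = 1849 m/s.
Δv₁ = v_p − v_c1 = 239.5 m/s.
At r₂: circular v_c2 = √(μ/r₂) = 1155 m/s; transfer-apolune v_a = √[μ(2/r₂ − 1/a_t)] = 952.7 m/s.
Δv₂ = v_c2 − v_a = 202.5 m/s.
Total Δv = Δv₁ + Δv₂ = 441.9 m/s.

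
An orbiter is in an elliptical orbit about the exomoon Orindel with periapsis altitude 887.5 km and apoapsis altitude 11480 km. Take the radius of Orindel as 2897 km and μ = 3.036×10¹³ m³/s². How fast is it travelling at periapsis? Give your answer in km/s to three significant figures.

v ≈ 3.56 km/s

r_p = 2897 + 887.5 = 3784.5 km = 3.7845×10⁶ m.
r_a = 2897 + 11480 = 14377 km = 1.4377×10⁷ m.
Semi-major axis a = (r_p + r_a)/2 = 9080.8 km = 9.081×10⁶ m.
Vis-viva: v² = μ(2/r − 1/a) = 3.036×10¹³ × (5.285×10⁻⁷ − 1.101×10⁻⁷) = 1.270×10⁷ m²/s².
v = 3564 m/s = 3.564 km/s.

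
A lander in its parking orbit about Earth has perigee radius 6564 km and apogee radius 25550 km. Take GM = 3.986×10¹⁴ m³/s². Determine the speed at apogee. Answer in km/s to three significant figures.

v ≈ 2.53 km/s

Semi-major axis a = (r_p + r_a)/2 = 16057 km = 1.606×10⁷ m.
Vis-viva: v² = μ(2/r − 1/a) = 3.986×10¹⁴ × (7.828×10⁻⁸ − 6.228×10⁻⁸) = 6.378×10⁶ m²/s².
v = 2525 m/s = 2.525 km/s.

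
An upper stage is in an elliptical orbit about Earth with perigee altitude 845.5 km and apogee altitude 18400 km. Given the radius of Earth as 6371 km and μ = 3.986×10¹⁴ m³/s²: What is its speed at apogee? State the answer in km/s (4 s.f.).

r_p = 6371 + 845.5 = 7216.5 km = 7.2165×10⁶ m.
r_a = 6371 + 18400 = 24771 km = 2.4771×10⁷ m.
Semi-major axis a = (r_p + r_a)/2 = 15994 km = 1.599×10⁷ m.
Vis-viva: v² = μ(2/r − 1/a) = 3.986×10¹⁴ × (8.074×10⁻⁸ − 6.252×10⁻⁸) = 7.261×10⁶ m²/s².
v = 2695 m/s = 2.695 km/s.

v ≈ 2.695 km/s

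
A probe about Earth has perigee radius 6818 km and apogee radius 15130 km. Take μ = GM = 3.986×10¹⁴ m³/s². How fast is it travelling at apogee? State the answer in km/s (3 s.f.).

Semi-major axis a = (r_p + r_a)/2 = 10974 km = 1.097×10⁷ m.
Vis-viva: v² = μ(2/r − 1/a) = 3.986×10¹⁴ × (1.322×10⁻⁷ − 9.112×10⁻⁸) = 1.637×10⁷ m²/s².
v = 4046 m/s = 4.046 km/s.

v ≈ 4.05 km/s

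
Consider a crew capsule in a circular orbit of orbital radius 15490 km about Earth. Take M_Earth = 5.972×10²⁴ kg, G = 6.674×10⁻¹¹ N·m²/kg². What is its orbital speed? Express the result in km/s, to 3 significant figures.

μ = GM = 6.674×10⁻¹¹ × 5.972×10²⁴ = 3.986×10¹⁴ m³/s².
r = 15490 km = 1.549×10⁷ m.
For a circular orbit v = √(μ/r) = √(3.986×10¹⁴ / 1.549×10⁷) = √(2.573×10⁷) = 5073 m/s.
That is 5.073 km/s.

v ≈ 5.07 km/s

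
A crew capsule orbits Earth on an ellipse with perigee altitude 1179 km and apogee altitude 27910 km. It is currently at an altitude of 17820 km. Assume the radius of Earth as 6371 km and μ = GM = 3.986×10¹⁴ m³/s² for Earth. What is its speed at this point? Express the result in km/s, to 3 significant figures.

r_p = 6371 + 1179 = 7550.0 km = 7.5500×10⁶ m.
r_a = 6371 + 27910 = 34281 km = 3.4281×10⁷ m.
r = 6371 + 17820 = 24191 km = 2.419×10⁷ m.
Semi-major axis a = (r_p + r_a)/2 = 20916 km = 2.092×10⁷ m.
Vis-viva: v² = μ(2/r − 1/a) = 3.986×10¹⁴ × (8.268×10⁻⁸ − 4.781×10⁻⁸) = 1.390×10⁷ m²/s².
v = 3728 m/s = 3.728 km/s.

v ≈ 3.73 km/s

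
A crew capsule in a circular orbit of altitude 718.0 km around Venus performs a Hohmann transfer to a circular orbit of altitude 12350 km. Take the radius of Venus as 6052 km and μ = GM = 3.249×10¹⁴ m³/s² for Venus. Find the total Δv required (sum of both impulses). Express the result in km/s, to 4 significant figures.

Δv_total ≈ 2.569 km/s

r₁ = 6052 + 718.0 = 6770.0 km = 6.7700×10⁶ m.
r₂ = 6052 + 12350 = 18402 km = 1.8402×10⁷ m.
Transfer ellipse a_t = (r₁ + r₂)/2 = 1.259×10⁷ m.
At r₁: circular v_c1 = √(μ/r₁) = 6928 m/s; transfer-periapsis v_p = √[μ(2/r₁ − 1/a_t)] = 8377 m/s.
Δv₁ = v_p − v_c1 = 1449 m/s.
At r₂: circular v_c2 = √(μ/r₂) = 4202 m/s; transfer-apoapsis v_a = √[μ(2/r₂ − 1/a_t)] = 3082 m/s.
Δv₂ = v_c2 − v_a = 1120 m/s.
Total Δv = Δv₁ + Δv₂ = 2569 m/s = 2.569 km/s.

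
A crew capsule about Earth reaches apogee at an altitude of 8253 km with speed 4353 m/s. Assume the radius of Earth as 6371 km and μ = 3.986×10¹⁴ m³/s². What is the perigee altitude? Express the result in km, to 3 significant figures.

r_a = 6371 + 8253 = 14624 km = 1.462×10⁷ m.
Specific energy ε = v²/2 − μ/r = -1.778×10⁷ J/kg, so a = −μ/(2ε) = 1.121×10⁷ m.
The apsides satisfy r_p + r_a = 2a, so the perigee radius is 2a − r_a = 7.792×10⁶ m = 7791.6 km.
Perigee altitude = 7791.6 − 6371 = 1420.6 km.

perigee altitude ≈ 1420 km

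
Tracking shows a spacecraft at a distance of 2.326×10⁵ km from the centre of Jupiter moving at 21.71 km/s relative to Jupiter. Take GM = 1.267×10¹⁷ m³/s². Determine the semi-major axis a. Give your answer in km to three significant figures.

a ≈ 2.05×10⁵ km

r = 2.326×10⁸ m.
Vis-viva rearranged: 1/a = 2/r − v²/μ = 8.598×10⁻⁹ − 3.720×10⁻⁹ = 4.878×10⁻⁹ m⁻¹.
a = 2.050×10⁸ m = 2.0498×10⁵ km.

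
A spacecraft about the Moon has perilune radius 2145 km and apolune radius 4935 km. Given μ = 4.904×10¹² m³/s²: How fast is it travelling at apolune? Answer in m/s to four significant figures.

v ≈ 776.0 m/s

Semi-major axis a = (r_p + r_a)/2 = 3540.0 km = 3.540×10⁶ m.
Vis-viva: v² = μ(2/r − 1/a) = 4.904×10¹² × (4.053×10⁻⁷ − 2.825×10⁻⁷) = 6.021×10⁵ m²/s².
v = 776.0 m/s.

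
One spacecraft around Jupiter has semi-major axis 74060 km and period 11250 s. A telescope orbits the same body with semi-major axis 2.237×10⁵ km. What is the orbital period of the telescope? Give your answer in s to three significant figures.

Kepler's third law: T² ∝ a³, so T₂ = T₁ (a₂/a₁)^(3/2).
a₂/a₁ = 3.021, (a₂/a₁)^(3/2) = 5.250.
T₂ = 11250 × 5.250 = 59060 s.

T₂ ≈ 59100 s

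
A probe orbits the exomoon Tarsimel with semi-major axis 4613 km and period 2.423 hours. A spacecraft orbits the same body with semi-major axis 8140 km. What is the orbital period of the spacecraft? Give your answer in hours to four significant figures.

T₂ ≈ 5.680 hours

Kepler's third law: T² ∝ a³, so T₂ = T₁ (a₂/a₁)^(3/2).
a₂/a₁ = 1.765, (a₂/a₁)^(3/2) = 2.344.
T₂ = 2.423 × 2.344 = 5.680 hours.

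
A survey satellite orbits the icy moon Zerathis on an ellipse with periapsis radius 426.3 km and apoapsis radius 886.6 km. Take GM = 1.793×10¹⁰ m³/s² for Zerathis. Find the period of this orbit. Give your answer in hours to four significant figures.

Semi-major axis a = (r_p + r_a)/2 = (426.30 + 886.60)/2 = 656.45 km = 6.564×10⁵ m.
By Kepler's third law T = 2π√(a³/μ) = 2π × 3.972×10³ = 2.496×10⁴ s.
= 6.932 hours.

T ≈ 6.932 hours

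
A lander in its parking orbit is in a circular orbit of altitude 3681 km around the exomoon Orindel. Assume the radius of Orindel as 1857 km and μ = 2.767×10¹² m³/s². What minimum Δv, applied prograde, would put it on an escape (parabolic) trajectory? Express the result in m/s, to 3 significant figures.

r = 1857 + 3681 = 5538.0 km = 5.5380×10⁶ m.
Circular speed v_c = √(μ/r) = 706.9 m/s.
Escape speed v_esc = √(2μ/r) = √2 × v_c = 999.6 m/s.
Δv = v_esc − v_c = 292.8 m/s.

Δv ≈ 293 m/s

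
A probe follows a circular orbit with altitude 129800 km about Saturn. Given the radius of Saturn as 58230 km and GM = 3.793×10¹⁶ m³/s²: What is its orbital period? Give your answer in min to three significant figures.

r = 58230 + 129800 = 188030 km = 1.8803×10⁸ m.
Kepler's third law: T = 2π√(r³/μ) = 2π√((1.880×10⁸)³ / 3.793×10¹⁶).
r³/μ = 1.753×10⁸ s², so T = 2π × 1.324×10⁴ = 8.318×10⁴ s.
Converting: 8.318×10⁴ s ÷ 60.00 = 1386 min.

T ≈ 1390 min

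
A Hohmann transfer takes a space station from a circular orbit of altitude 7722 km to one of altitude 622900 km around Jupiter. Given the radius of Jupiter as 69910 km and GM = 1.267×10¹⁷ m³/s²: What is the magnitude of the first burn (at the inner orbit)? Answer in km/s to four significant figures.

r₁ = 69910 + 7722 = 77632 km = 7.7632×10⁷ m.
r₂ = 69910 + 622900 = 692810 km = 6.9281×10⁸ m.
Transfer ellipse a_t = (r₁ + r₂)/2 = 3.852×10⁸ m.
At r₁: circular v_c1 = √(μ/r₁) = 40400 m/s; transfer-perijove v_p = √[μ(2/r₁ − 1/a_t)] = 54180 m/s.
Δv₁ = v_p − v_c1 = 13780 m/s.
= 13.78 km/s.

Δv ≈ 13.78 km/s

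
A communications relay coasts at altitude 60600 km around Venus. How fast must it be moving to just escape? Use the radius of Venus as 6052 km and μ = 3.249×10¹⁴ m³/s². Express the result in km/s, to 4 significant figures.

r = 6052 + 60600 = 66652 km = 6.6652×10⁷ m.
Escape speed v_esc = √(2μ/r) = √(2 × 3.249×10¹⁴ / 6.665×10⁷) = √(9.749×10⁶) = 3122 m/s.
= 3.122 km/s.

v_esc ≈ 3.122 km/s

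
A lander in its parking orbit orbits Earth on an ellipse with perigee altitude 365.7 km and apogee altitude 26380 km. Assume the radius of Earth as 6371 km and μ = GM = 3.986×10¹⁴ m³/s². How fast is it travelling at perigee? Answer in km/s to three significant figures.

v ≈ 9.91 km/s

r_p = 6371 + 365.7 = 6736.7 km = 6.7367×10⁶ m.
r_a = 6371 + 26380 = 32751 km = 3.2751×10⁷ m.
Semi-major axis a = (r_p + r_a)/2 = 19744 km = 1.974×10⁷ m.
Vis-viva: v² = μ(2/r − 1/a) = 3.986×10¹⁴ × (2.969×10⁻⁷ − 5.065×10⁻⁸) = 9.815×10⁷ m²/s².
v = 9907 m/s = 9.907 km/s.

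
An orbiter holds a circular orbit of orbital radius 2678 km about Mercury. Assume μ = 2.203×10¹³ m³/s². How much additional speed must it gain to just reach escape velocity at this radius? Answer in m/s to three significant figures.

r = 2678 km = 2.678×10⁶ m.
Circular speed v_c = √(μ/r) = 2868 m/s.
Escape speed v_esc = √(2μ/r) = √2 × v_c = 4056 m/s.
Δv = v_esc − v_c = 1188 m/s.

Δv ≈ 1190 m/s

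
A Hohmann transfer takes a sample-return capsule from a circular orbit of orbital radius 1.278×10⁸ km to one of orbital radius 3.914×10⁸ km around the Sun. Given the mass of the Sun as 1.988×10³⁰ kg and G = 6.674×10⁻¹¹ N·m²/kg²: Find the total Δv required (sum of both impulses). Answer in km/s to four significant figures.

Δv_total ≈ 12.84 km/s

μ = GM = 6.674×10⁻¹¹ × 1.988×10³⁰ = 1.327×10²⁰ m³/s².
r₁ = 1.278×10⁸ km = 1.278×10¹¹ m.
r₂ = 3.914×10⁸ km = 3.914×10¹¹ m.
Transfer ellipse a_t = (r₁ + r₂)/2 = 2.596×10¹¹ m.
At r₁: circular v_c1 = √(μ/r₁) = 32220 m/s; transfer-perihelion v_p = √[μ(2/r₁ − 1/a_t)] = 39560 m/s.
Δv₁ = v_p − v_c1 = 7343 m/s.
At r₂: circular v_c2 = √(μ/r₂) = 18410 m/s; transfer-aphelion v_a = √[μ(2/r₂ − 1/a_t)] = 12920 m/s.
Δv₂ = v_c2 − v_a = 5493 m/s.
Total Δv = Δv₁ + Δv₂ = 12840 m/s = 12.84 km/s.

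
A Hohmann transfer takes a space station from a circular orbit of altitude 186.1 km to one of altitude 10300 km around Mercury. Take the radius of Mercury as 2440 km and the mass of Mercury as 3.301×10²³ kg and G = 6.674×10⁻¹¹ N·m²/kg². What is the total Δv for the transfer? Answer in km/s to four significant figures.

μ = GM = 6.674×10⁻¹¹ × 3.301×10²³ = 2.203×10¹³ m³/s².
r₁ = 2440 + 186.1 = 2626.1 km = 2.6261×10⁶ m.
r₂ = 2440 + 10300 = 12740 km = 1.2740×10⁷ m.
Transfer ellipse a_t = (r₁ + r₂)/2 = 7.683×10⁶ m.
At r₁: circular v_c1 = √(μ/r₁) = 2896 m/s; transfer-periherm v_p = √[μ(2/r₁ − 1/a_t)] = 3730 m/s.
Δv₁ = v_p − v_c1 = 833.3 m/s.
At r₂: circular v_c2 = √(μ/r₂) = 1315 m/s; transfer-apoherm v_a = √[μ(2/r₂ − 1/a_t)] = 768.8 m/s.
Δv₂ = v_c2 − v_a = 546.2 m/s.
Total Δv = Δv₁ + Δv₂ = 1380 m/s = 1.380 km/s.

Δv_total ≈ 1.380 km/s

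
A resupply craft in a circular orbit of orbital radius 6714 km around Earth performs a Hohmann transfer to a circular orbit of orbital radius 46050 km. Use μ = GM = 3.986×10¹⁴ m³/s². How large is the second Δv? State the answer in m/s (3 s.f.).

r₁ = 6714 km = 6.714×10⁶ m.
r₂ = 46050 km = 4.605×10⁷ m.
Transfer ellipse a_t = (r₁ + r₂)/2 = 2.638×10⁷ m.
At r₁: circular v_c1 = √(μ/r₁) = 7705 m/s; transfer-perigee v_p = √[μ(2/r₁ − 1/a_t)] = 10180 m/s.
At r₂: circular v_c2 = √(μ/r₂) = 2942 m/s; transfer-apogee v_a = √[μ(2/r₂ − 1/a_t)] = 1484 m/s.
Δv₂ = v_c2 − v_a = 1458 m/s.

Δv ≈ 1460 m/s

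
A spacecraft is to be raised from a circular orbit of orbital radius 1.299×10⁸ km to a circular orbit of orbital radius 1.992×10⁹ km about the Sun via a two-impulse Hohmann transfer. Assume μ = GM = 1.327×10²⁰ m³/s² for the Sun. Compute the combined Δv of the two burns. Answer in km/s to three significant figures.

r₁ = 1.299×10⁸ km = 1.299×10¹¹ m.
r₂ = 1.992×10⁹ km = 1.992×10¹² m.
Transfer ellipse a_t = (r₁ + r₂)/2 = 1.061×10¹² m.
At r₁: circular v_c1 = √(μ/r₁) = 31960 m/s; transfer-perihelion v_p = √[μ(2/r₁ − 1/a_t)] = 43800 m/s.
Δv₁ = v_p − v_c1 = 11830 m/s.
At r₂: circular v_c2 = √(μ/r₂) = 8162 m/s; transfer-aphelion v_a = √[μ(2/r₂ − 1/a_t)] = 2856 m/s.
Δv₂ = v_c2 − v_a = 5306 m/s.
Total Δv = Δv₁ + Δv₂ = 17140 m/s = 17.14 km/s.

Δv_total ≈ 17.1 km/s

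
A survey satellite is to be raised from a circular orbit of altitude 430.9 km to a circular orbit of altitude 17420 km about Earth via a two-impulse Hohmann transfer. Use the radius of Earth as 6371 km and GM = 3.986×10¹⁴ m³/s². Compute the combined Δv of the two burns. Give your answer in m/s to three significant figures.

r₁ = 6371 + 430.9 = 6801.9 km = 6.8019×10⁶ m.
r₂ = 6371 + 17420 = 23791 km = 2.3791×10⁷ m.
Transfer ellipse a_t = (r₁ + r₂)/2 = 1.530×10⁷ m.
At r₁: circular v_c1 = √(μ/r₁) = 7655 m/s; transfer-perigee v_p = √[μ(2/r₁ − 1/a_t)] = 9547 m/s.
Δv₁ = v_p − v_c1 = 1892 m/s.
At r₂: circular v_c2 = √(μ/r₂) = 4093 m/s; transfer-apogee v_a = √[μ(2/r₂ − 1/a_t)] = 2729 m/s.
Δv₂ = v_c2 − v_a = 1364 m/s.
Total Δv = Δv₁ + Δv₂ = 3256 m/s.

Δv_total ≈ 3260 m/s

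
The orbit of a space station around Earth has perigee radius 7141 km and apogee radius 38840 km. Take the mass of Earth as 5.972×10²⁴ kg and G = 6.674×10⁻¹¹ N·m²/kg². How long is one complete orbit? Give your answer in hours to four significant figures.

T ≈ 9.637 hours

μ = GM = 6.674×10⁻¹¹ × 5.972×10²⁴ = 3.986×10¹⁴ m³/s².
Semi-major axis a = (r_p + r_a)/2 = (7141.0 + 38840)/2 = 22990 km = 2.299×10⁷ m.
By Kepler's third law T = 2π√(a³/μ) = 2π × 5.522×10³ = 3.469×10⁴ s.
= 9.637 hours.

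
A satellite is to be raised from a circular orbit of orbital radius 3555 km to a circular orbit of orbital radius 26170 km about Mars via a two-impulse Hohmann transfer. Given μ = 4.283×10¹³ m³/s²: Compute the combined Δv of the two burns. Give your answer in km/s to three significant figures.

Δv_total ≈ 1.79 km/s

r₁ = 3555 km = 3.555×10⁶ m.
r₂ = 26170 km = 2.617×10⁷ m.
Transfer ellipse a_t = (r₁ + r₂)/2 = 1.486×10⁷ m.
At r₁: circular v_c1 = √(μ/r₁) = 3471 m/s; transfer-periapsis v_p = √[μ(2/r₁ − 1/a_t)] = 4606 m/s.
Δv₁ = v_p − v_c1 = 1135 m/s.
At r₂: circular v_c2 = √(μ/r₂) = 1279 m/s; transfer-apoapsis v_a = √[μ(2/r₂ − 1/a_t)] = 625.7 m/s.
Δv₂ = v_c2 − v_a = 653.6 m/s.
Total Δv = Δv₁ + Δv₂ = 1788 m/s = 1.788 km/s.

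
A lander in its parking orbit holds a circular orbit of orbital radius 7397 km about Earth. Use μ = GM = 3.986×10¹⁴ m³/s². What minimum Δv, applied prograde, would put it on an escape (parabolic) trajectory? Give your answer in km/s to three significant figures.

r = 7397 km = 7.397×10⁶ m.
Circular speed v_c = √(μ/r) = 7341 m/s.
Escape speed v_esc = √(2μ/r) = √2 × v_c = 10380 m/s.
Δv = v_esc − v_c = 3041 m/s = 3.041 km/s.

Δv ≈ 3.04 km/s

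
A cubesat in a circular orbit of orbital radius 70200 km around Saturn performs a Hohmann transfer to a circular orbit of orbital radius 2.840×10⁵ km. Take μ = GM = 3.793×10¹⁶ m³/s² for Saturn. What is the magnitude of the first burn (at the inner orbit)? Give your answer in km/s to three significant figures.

r₁ = 70200 km = 7.020×10⁷ m.
r₂ = 2.840×10⁵ km = 2.840×10⁸ m.
Transfer ellipse a_t = (r₁ + r₂)/2 = 1.771×10⁸ m.
At r₁: circular v_c1 = √(μ/r₁) = 23240 m/s; transfer-perikrone v_p = √[μ(2/r₁ − 1/a_t)] = 29440 m/s.
Δv₁ = v_p − v_c1 = 6191 m/s.
= 6.191 km/s.

Δv ≈ 6.19 km/s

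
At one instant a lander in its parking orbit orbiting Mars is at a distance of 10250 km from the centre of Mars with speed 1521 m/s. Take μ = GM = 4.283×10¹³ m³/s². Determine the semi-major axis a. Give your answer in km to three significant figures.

a ≈ 7090 km

r = 1.025×10⁷ m.
Specific orbital energy ε = v²/2 − μ/r = (1521)²/2 − 4.283×10¹³/1.025×10⁷ = -3.022×10⁶ J/kg.
Since ε = −μ/(2a), a = −μ/(2ε) = 7.087×10⁶ m = 7086.8 km.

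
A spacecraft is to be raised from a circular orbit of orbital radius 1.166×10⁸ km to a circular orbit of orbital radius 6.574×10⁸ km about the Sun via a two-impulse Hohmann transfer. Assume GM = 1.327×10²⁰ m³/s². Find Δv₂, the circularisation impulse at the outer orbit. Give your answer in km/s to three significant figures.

r₁ = 1.166×10⁸ km = 1.166×10¹¹ m.
r₂ = 6.574×10⁸ km = 6.574×10¹¹ m.
Transfer ellipse a_t = (r₁ + r₂)/2 = 3.870×10¹¹ m.
At r₁: circular v_c1 = √(μ/r₁) = 33740 m/s; transfer-perihelion v_p = √[μ(2/r₁ − 1/a_t)] = 43970 m/s.
At r₂: circular v_c2 = √(μ/r₂) = 14210 m/s; transfer-aphelion v_a = √[μ(2/r₂ − 1/a_t)] = 7799 m/s.
Δv₂ = v_c2 − v_a = 6409 m/s.
= 6.409 km/s.

Δv ≈ 6.41 km/s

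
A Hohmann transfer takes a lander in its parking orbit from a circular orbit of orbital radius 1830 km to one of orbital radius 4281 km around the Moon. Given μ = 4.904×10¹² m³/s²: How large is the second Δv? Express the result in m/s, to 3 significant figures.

r₁ = 1830 km = 1.830×10⁶ m.
r₂ = 4281 km = 4.281×10⁶ m.
Transfer ellipse a_t = (r₁ + r₂)/2 = 3.056×10⁶ m.
At r₁: circular v_c1 = √(μ/r₁) = 1637 m/s; transfer-perilune v_p = √[μ(2/r₁ − 1/a_t)] = 1938 m/s.
At r₂: circular v_c2 = √(μ/r₂) = 1070 m/s; transfer-apolune v_a = √[μ(2/r₂ − 1/a_t)] = 828.3 m/s.
Δv₂ = v_c2 − v_a = 242.0 m/s.

Δv ≈ 242 m/s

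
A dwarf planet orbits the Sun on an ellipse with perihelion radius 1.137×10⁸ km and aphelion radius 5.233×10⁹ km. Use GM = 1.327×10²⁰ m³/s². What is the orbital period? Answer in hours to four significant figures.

Semi-major axis a = (r_p + r_a)/2 = (1.1370×10⁸ + 5.2330×10⁹)/2 = 2.6734×10⁹ km = 2.673×10¹² m.
By Kepler's third law T = 2π√(a³/μ) = 2π × 3.794×10⁸ = 2.384×10⁹ s.
= 6.623×10⁵ hours.

T ≈ 662300 hours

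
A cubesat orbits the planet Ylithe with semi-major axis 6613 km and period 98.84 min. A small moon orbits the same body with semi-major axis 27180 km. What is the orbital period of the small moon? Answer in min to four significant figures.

T₂ ≈ 823.6 min

Kepler's third law: T² ∝ a³, so T₂ = T₁ (a₂/a₁)^(3/2).
a₂/a₁ = 4.110, (a₂/a₁)^(3/2) = 8.333.
T₂ = 98.84 × 8.333 = 823.6 min.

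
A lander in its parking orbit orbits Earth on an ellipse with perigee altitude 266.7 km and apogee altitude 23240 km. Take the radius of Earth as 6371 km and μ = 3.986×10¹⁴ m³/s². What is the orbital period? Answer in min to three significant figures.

r_p = 6371 + 266.7 = 6637.7 km = 6.6377×10⁶ m.
r_a = 6371 + 23240 = 29611 km = 2.9611×10⁷ m.
Semi-major axis a = (r_p + r_a)/2 = (6637.7 + 29611)/2 = 18124 km = 1.812×10⁷ m.
By Kepler's third law T = 2π√(a³/μ) = 2π × 3.865×10³ = 2.428×10⁴ s.
= 404.7 min.

T ≈ 405 min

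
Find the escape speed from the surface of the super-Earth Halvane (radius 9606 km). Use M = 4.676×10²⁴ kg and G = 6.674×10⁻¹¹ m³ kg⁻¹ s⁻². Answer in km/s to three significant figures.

μ = GM = 6.674×10⁻¹¹ × 4.676×10²⁴ = 3.121×10¹⁴ m³/s².
r = R = 9.606×10⁶ m.
Escape speed v_esc = √(2μ/r) = √(2 × 3.121×10¹⁴ / 9.606×10⁶) = √(6.498×10⁷) = 8061 m/s.
= 8.061 km/s.

v_esc ≈ 8.06 km/s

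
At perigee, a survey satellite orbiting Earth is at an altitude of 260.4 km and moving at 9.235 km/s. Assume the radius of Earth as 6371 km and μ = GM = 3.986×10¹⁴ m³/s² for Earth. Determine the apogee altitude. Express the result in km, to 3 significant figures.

r_p = 6371 + 260.4 = 6631.4 km = 6.631×10⁶ m.
Specific energy ε = v²/2 − μ/r = -1.747×10⁷ J/kg, so a = −μ/(2ε) = 1.141×10⁷ m.
The apsides satisfy r_p + r_a = 2a, so the apogee radius is 2a − r_p = 1.619×10⁷ m = 16191 km.
Apogee altitude = 16191 − 6371 = 9819.9 km.

apogee altitude ≈ 9820 km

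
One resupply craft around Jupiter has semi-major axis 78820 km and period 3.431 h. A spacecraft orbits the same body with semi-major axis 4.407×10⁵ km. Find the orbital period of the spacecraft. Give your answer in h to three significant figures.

T₂ ≈ 45.4 h

Kepler's third law: T² ∝ a³, so T₂ = T₁ (a₂/a₁)^(3/2).
a₂/a₁ = 5.591, (a₂/a₁)^(3/2) = 13.22.
T₂ = 3.431 × 13.22 = 45.36 h.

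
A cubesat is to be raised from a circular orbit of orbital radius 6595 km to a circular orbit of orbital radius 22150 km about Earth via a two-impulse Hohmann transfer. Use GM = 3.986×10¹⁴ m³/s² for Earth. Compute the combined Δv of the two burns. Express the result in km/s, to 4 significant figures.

Δv_total ≈ 3.245 km/s

r₁ = 6595 km = 6.595×10⁶ m.
r₂ = 22150 km = 2.215×10⁷ m.
Transfer ellipse a_t = (r₁ + r₂)/2 = 1.437×10⁷ m.
At r₁: circular v_c1 = √(μ/r₁) = 7774 m/s; transfer-perigee v_p = √[μ(2/r₁ − 1/a_t)] = 9651 m/s.
Δv₁ = v_p − v_c1 = 1877 m/s.
At r₂: circular v_c2 = √(μ/r₂) = 4242 m/s; transfer-apogee v_a = √[μ(2/r₂ − 1/a_t)] = 2874 m/s.
Δv₂ = v_c2 − v_a = 1369 m/s.
Total Δv = Δv₁ + Δv₂ = 3245 m/s = 3.245 km/s.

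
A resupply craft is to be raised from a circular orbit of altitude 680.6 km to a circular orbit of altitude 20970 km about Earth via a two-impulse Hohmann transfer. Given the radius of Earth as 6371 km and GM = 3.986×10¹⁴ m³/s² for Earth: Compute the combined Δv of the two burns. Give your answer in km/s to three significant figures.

Δv_total ≈ 3.33 km/s

r₁ = 6371 + 680.6 = 7051.6 km = 7.0516×10⁶ m.
r₂ = 6371 + 20970 = 27341 km = 2.7341×10⁷ m.
Transfer ellipse a_t = (r₁ + r₂)/2 = 1.720×10⁷ m.
At r₁: circular v_c1 = √(μ/r₁) = 7518 m/s; transfer-perigee v_p = √[μ(2/r₁ − 1/a_t)] = 9480 m/s.
Δv₁ = v_p − v_c1 = 1962 m/s.
At r₂: circular v_c2 = √(μ/r₂) = 3818 m/s; transfer-apogee v_a = √[μ(2/r₂ − 1/a_t)] = 2445 m/s.
Δv₂ = v_c2 − v_a = 1373 m/s.
Total Δv = Δv₁ + Δv₂ = 3335 m/s = 3.335 km/s.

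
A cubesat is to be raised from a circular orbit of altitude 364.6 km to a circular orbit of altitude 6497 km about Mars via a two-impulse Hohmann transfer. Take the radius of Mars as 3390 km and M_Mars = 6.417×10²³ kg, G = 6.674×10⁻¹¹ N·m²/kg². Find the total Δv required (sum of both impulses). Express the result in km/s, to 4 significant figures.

Δv_total ≈ 1.226 km/s

μ = GM = 6.674×10⁻¹¹ × 6.417×10²³ = 4.283×10¹³ m³/s².
r₁ = 3390 + 364.6 = 3754.6 km = 3.7546×10⁶ m.
r₂ = 3390 + 6497 = 9887.0 km = 9.8870×10⁶ m.
Transfer ellipse a_t = (r₁ + r₂)/2 = 6.821×10⁶ m.
At r₁: circular v_c1 = √(μ/r₁) = 3377 m/s; transfer-periapsis v_p = √[μ(2/r₁ − 1/a_t)] = 4066 m/s.
Δv₁ = v_p − v_c1 = 688.9 m/s.
At r₂: circular v_c2 = √(μ/r₂) = 2081 m/s; transfer-apoapsis v_a = √[μ(2/r₂ − 1/a_t)] = 1544 m/s.
Δv₂ = v_c2 − v_a = 537.1 m/s.
Total Δv = Δv₁ + Δv₂ = 1226 m/s = 1.226 km/s.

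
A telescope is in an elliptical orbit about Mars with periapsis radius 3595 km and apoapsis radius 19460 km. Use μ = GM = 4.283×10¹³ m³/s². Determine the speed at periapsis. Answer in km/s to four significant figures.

Semi-major axis a = (r_p + r_a)/2 = 11528 km = 1.153×10⁷ m.
Vis-viva: v² = μ(2/r − 1/a) = 4.283×10¹³ × (5.563×10⁻⁷ − 8.675×10⁻⁸) = 2.011×10⁷ m²/s².
v = 4485 m/s = 4.485 km/s.

v ≈ 4.485 km/s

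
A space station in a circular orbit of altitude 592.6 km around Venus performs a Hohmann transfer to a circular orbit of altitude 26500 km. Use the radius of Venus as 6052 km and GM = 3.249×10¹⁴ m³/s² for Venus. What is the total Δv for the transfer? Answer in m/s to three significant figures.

r₁ = 6052 + 592.6 = 6644.6 km = 6.6446×10⁶ m.
r₂ = 6052 + 26500 = 32552 km = 3.2552×10⁷ m.
Transfer ellipse a_t = (r₁ + r₂)/2 = 1.960×10⁷ m.
At r₁: circular v_c1 = √(μ/r₁) = 6993 m/s; transfer-periapsis v_p = √[μ(2/r₁ − 1/a_t)] = 9012 m/s.
Δv₁ = v_p − v_c1 = 2019 m/s.
At r₂: circular v_c2 = √(μ/r₂) = 3159 m/s; transfer-apoapsis v_a = √[μ(2/r₂ − 1/a_t)] = 1840 m/s.
Δv₂ = v_c2 − v_a = 1320 m/s.
Total Δv = Δv₁ + Δv₂ = 3339 m/s.

Δv_total ≈ 3340 m/s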